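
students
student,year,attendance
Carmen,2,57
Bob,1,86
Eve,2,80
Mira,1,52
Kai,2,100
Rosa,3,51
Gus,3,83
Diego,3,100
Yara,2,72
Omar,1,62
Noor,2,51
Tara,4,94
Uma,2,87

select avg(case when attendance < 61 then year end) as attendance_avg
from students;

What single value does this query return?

2

student=Carmen: ✓ → 2
student=Bob: ✗
student=Eve: ✗
student=Mira: ✓ → 1
student=Kai: ✗
student=Rosa: ✓ → 3
student=Gus: ✗
student=Diego: ✗
student=Yara: ✗
student=Omar: ✗
student=Noor: ✓ → 2
student=Tara: ✗
student=Uma: ✗
attendance_avg = (2 + 1 + 3 + 2) / 4 = 2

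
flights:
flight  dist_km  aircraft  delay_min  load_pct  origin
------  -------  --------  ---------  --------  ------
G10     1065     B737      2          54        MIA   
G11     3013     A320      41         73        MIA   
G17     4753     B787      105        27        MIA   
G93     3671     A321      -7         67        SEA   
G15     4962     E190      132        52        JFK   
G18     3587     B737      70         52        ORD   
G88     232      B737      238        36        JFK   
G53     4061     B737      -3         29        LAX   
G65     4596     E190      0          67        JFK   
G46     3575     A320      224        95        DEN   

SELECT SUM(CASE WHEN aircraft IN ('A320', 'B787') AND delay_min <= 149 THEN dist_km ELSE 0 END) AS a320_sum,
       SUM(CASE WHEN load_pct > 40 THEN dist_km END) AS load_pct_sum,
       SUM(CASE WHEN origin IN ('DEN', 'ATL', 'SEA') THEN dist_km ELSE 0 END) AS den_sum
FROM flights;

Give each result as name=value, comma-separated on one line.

a320_sum=7766, load_pct_sum=24469, den_sum=7246

[a320_sum: aircraft IN ('A320', 'B787') AND delay_min <= 149]
flight=G10: ✗
flight=G11: ✓ → 3013
flight=G17: ✓ → 4753
flight=G93: ✗
flight=G15: ✗
flight=G18: ✗
flight=G88: ✗
flight=G53: ✗
flight=G65: ✗
flight=G46: ✗
a320_sum = 3013 + 4753 = 7766
—
[load_pct_sum: load_pct > 40]
flight=G10: ✓ → 1065
flight=G11: ✓ → 3013
flight=G17: ✗
flight=G93: ✓ → 3671
flight=G15: ✓ → 4962
flight=G18: ✓ → 3587
flight=G88: ✗
flight=G53: ✗
flight=G65: ✓ → 4596
flight=G46: ✓ → 3575
load_pct_sum = 1065 + 3013 + 3671 + 4962 + 3587 + 4596 + 3575 = 24469
—
[den_sum: origin IN ('DEN', 'ATL', 'SEA')]
flight=G10: ✗
flight=G11: ✗
flight=G17: ✗
flight=G93: ✓ → 3671
flight=G15: ✗
flight=G18: ✗
flight=G88: ✗
flight=G53: ✗
flight=G65: ✗
flight=G46: ✓ → 3575
den_sum = 3671 + 3575 = 7246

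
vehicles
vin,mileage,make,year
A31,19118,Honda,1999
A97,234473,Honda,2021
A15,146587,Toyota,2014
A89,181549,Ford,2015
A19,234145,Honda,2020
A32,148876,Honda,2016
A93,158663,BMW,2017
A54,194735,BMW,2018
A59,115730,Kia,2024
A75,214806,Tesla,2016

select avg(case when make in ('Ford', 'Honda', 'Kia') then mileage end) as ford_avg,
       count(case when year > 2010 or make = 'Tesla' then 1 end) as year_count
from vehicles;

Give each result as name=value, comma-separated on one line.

ford_avg=155648.5, year_count=9

[ford_avg: make in ('Ford', 'Honda', 'Kia')]
vin=A31: ✓ → 19118
vin=A97: ✓ → 234473
vin=A15: ✗
vin=A89: ✓ → 181549
vin=A19: ✓ → 234145
vin=A32: ✓ → 148876
vin=A93: ✗
vin=A54: ✗
vin=A59: ✓ → 115730
vin=A75: ✗
ford_avg = (19118 + 234473 + 181549 + 234145 + 148876 + 115730) / 6 = 155648.5
—
[year_count: year > 2010 or make = 'Tesla']
vin=A31: ✗
vin=A97: ✓ → 1
vin=A15: ✓ → 1
vin=A89: ✓ → 1
vin=A19: ✓ → 1
vin=A32: ✓ → 1
vin=A93: ✓ → 1
vin=A54: ✓ → 1
vin=A59: ✓ → 1
vin=A75: ✓ → 1
year_count = COUNT(1, 1, 1, 1, 1, 1, 1, 1, 1) = 9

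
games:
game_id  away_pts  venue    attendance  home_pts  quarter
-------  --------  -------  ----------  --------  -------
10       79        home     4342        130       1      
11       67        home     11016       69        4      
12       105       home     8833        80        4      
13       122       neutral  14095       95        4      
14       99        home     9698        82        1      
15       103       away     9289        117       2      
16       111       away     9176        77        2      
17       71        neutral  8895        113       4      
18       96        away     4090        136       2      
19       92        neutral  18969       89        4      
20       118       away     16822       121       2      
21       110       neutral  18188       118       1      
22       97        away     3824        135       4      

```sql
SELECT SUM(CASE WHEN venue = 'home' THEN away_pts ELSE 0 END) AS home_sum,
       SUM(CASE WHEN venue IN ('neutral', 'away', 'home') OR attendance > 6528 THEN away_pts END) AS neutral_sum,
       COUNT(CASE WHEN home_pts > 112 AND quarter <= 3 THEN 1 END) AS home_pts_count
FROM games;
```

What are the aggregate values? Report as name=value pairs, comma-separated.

[home_sum: venue = 'home']
game_id=10: ✓ → 79
game_id=11: ✓ → 67
game_id=12: ✓ → 105
game_id=13: ✗
game_id=14: ✓ → 99
game_id=15: ✗
game_id=16: ✗
game_id=17: ✗
game_id=18: ✗
game_id=19: ✗
game_id=20: ✗
game_id=21: ✗
game_id=22: ✗
home_sum = 79 + 67 + 105 + 99 = 350
—
[neutral_sum: venue IN ('neutral', 'away', 'home') OR attendance > 6528]
game_id=10: ✓ → 79
game_id=11: ✓ → 67
game_id=12: ✓ → 105
game_id=13: ✓ → 122
game_id=14: ✓ → 99
game_id=15: ✓ → 103
game_id=16: ✓ → 111
game_id=17: ✓ → 71
game_id=18: ✓ → 96
game_id=19: ✓ → 92
game_id=20: ✓ → 118
game_id=21: ✓ → 110
game_id=22: ✓ → 97
neutral_sum = 79 + 67 + 105 + 122 + 99 + 103 + 111 + 71 + 96 + 92 + 118 + 110 + 97 = 1270
—
[home_pts_count: home_pts > 112 AND quarter <= 3]
game_id=10: ✓ → 1
game_id=11: ✗
game_id=12: ✗
game_id=13: ✗
game_id=14: ✗
game_id=15: ✓ → 1
game_id=16: ✗
game_id=17: ✗
game_id=18: ✓ → 1
game_id=19: ✗
game_id=20: ✓ → 1
game_id=21: ✓ → 1
game_id=22: ✗
home_pts_count = COUNT(1, 1, 1, 1, 1) = 5

home_sum=350, neutral_sum=1270, home_pts_count=5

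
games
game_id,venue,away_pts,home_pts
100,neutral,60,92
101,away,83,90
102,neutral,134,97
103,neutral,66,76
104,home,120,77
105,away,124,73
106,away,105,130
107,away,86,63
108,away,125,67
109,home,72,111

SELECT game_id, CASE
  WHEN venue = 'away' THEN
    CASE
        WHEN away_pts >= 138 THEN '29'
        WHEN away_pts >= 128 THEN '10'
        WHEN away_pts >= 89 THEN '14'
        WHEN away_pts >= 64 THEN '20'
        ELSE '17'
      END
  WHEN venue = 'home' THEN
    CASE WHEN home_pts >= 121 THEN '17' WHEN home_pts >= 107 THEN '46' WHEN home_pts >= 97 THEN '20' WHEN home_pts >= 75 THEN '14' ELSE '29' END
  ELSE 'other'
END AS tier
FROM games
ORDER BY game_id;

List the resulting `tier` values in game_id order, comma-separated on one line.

other, 20, other, other, 14, 14, 14, 20, 14, 46

game_id=100: venue='neutral' → outer ELSE → other
game_id=101: venue='away' → inner[away_pts >= 64] → 20
game_id=102: venue='neutral' → outer ELSE → other
game_id=103: venue='neutral' → outer ELSE → other
game_id=104: venue='home' → inner[home_pts >= 75] → 14
game_id=105: venue='away' → inner[away_pts >= 89] → 14
game_id=106: venue='away' → inner[away_pts >= 89] → 14
game_id=107: venue='away' → inner[away_pts >= 64] → 20
game_id=108: venue='away' → inner[away_pts >= 89] → 14
game_id=109: venue='home' → inner[home_pts >= 107] → 46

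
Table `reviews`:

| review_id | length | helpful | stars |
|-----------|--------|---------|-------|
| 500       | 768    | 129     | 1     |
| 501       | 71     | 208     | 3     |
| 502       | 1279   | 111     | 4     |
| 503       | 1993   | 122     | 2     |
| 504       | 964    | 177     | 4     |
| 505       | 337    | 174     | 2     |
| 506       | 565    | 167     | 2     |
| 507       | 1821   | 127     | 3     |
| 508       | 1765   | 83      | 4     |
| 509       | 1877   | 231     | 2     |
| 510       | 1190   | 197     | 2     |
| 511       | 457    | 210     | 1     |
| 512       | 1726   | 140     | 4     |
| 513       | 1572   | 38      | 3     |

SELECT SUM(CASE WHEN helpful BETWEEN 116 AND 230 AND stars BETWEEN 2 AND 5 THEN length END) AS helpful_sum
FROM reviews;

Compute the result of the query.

8667

review_id=500: ✗
review_id=501: ✓ → 71
review_id=502: ✗
review_id=503: ✓ → 1993
review_id=504: ✓ → 964
review_id=505: ✓ → 337
review_id=506: ✓ → 565
review_id=507: ✓ → 1821
review_id=508: ✗
review_id=509: ✗
review_id=510: ✓ → 1190
review_id=511: ✗
review_id=512: ✓ → 1726
review_id=513: ✗
helpful_sum = 71 + 1993 + 964 + 337 + 565 + 1821 + 1190 + 1726 = 8667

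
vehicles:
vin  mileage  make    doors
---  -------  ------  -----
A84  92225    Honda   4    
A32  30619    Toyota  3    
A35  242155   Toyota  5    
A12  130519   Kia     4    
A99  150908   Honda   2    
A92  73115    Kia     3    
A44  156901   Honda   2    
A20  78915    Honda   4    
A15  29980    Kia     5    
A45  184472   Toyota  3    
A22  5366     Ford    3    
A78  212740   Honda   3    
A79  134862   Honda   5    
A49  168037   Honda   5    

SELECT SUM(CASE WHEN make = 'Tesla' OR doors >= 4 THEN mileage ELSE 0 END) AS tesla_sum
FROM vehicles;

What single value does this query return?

876693

vin=A84: ✓ → 92225
vin=A32: ✗
vin=A35: ✓ → 242155
vin=A12: ✓ → 130519
vin=A99: ✗
vin=A92: ✗
vin=A44: ✗
vin=A20: ✓ → 78915
vin=A15: ✓ → 29980
vin=A45: ✗
vin=A22: ✗
vin=A78: ✗
vin=A79: ✓ → 134862
vin=A49: ✓ → 168037
tesla_sum = 92225 + 242155 + 130519 + 78915 + 29980 + 134862 + 168037 = 876693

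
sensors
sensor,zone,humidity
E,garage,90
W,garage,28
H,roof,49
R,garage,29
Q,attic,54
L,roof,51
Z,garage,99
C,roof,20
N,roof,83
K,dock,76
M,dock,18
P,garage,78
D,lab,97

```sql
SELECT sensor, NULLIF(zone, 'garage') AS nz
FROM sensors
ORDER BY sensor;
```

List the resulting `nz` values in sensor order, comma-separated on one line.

sensor=C: zone=roof vs garage: differ → roof
sensor=D: zone=lab vs garage: differ → lab
sensor=E: zone=garage vs garage: equal → NULL
sensor=H: zone=roof vs garage: differ → roof
sensor=K: zone=dock vs garage: differ → dock
sensor=L: zone=roof vs garage: differ → roof
sensor=M: zone=dock vs garage: differ → dock
sensor=N: zone=roof vs garage: differ → roof
sensor=P: zone=garage vs garage: equal → NULL
sensor=Q: zone=attic vs garage: differ → attic
sensor=R: zone=garage vs garage: equal → NULL
sensor=W: zone=garage vs garage: equal → NULL
sensor=Z: zone=garage vs garage: equal → NULL

roof, lab, NULL, roof, dock, roof, dock, roof, NULL, attic, NULL, NULL, NULL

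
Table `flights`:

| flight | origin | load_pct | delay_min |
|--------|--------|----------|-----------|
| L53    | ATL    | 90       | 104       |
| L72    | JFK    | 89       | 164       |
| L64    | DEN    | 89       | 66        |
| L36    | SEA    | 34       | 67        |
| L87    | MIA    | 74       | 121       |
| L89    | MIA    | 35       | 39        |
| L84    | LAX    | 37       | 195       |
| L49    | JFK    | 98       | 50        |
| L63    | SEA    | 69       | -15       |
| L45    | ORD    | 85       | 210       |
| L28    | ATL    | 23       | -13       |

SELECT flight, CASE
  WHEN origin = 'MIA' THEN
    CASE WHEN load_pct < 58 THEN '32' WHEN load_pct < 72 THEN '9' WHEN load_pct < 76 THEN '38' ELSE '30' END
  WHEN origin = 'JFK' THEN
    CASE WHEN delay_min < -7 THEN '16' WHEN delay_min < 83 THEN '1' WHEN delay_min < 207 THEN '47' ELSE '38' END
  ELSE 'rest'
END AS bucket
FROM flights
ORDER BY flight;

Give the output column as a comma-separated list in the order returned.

flight=L28: origin='ATL' → outer ELSE → rest
flight=L36: origin='SEA' → outer ELSE → rest
flight=L45: origin='ORD' → outer ELSE → rest
flight=L49: origin='JFK' → inner[delay_min < 83] → 1
flight=L53: origin='ATL' → outer ELSE → rest
flight=L63: origin='SEA' → outer ELSE → rest
flight=L64: origin='DEN' → outer ELSE → rest
flight=L72: origin='JFK' → inner[delay_min < 207] → 47
flight=L84: origin='LAX' → outer ELSE → rest
flight=L87: origin='MIA' → inner[load_pct < 76] → 38
flight=L89: origin='MIA' → inner[load_pct < 58] → 32

rest, rest, rest, 1, rest, rest, rest, 47, rest, 38, 32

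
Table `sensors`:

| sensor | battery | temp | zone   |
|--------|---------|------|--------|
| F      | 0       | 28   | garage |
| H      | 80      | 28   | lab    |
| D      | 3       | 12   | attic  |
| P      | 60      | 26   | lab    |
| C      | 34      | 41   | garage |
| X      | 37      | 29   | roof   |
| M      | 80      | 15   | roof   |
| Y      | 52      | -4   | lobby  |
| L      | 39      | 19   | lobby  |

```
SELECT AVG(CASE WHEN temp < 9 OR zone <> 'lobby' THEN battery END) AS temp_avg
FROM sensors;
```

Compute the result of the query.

43.25

sensor=F: ✓ → 0
sensor=H: ✓ → 80
sensor=D: ✓ → 3
sensor=P: ✓ → 60
sensor=C: ✓ → 34
sensor=X: ✓ → 37
sensor=M: ✓ → 80
sensor=Y: ✓ → 52
sensor=L: ✗
temp_avg = (0 + 80 + 3 + 60 + 34 + 37 + 80 + 52) / 8 = 43.25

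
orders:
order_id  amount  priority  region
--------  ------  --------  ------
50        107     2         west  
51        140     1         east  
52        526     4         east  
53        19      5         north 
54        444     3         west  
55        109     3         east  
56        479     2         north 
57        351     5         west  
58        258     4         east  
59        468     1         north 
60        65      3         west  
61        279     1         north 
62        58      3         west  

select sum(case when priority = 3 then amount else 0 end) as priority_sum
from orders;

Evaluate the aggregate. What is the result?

order_id=50: ✗
order_id=51: ✗
order_id=52: ✗
order_id=53: ✗
order_id=54: ✓ → 444
order_id=55: ✓ → 109
order_id=56: ✗
order_id=57: ✗
order_id=58: ✗
order_id=59: ✗
order_id=60: ✓ → 65
order_id=61: ✗
order_id=62: ✓ → 58
priority_sum = 444 + 109 + 65 + 58 = 676

676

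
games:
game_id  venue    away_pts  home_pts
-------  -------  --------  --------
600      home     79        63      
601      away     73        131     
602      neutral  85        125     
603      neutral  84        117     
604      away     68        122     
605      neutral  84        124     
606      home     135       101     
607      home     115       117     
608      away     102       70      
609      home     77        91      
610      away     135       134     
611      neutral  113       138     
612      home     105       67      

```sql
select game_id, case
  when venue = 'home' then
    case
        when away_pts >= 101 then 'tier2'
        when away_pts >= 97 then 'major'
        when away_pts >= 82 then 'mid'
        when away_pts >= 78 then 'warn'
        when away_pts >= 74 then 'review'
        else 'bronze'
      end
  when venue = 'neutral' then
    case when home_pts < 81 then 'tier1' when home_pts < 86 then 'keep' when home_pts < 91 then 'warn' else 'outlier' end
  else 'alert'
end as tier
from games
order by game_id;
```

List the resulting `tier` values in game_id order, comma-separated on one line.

warn, alert, outlier, outlier, alert, outlier, tier2, tier2, alert, review, alert, outlier, tier2

game_id=600: venue='home' → inner[away_pts >= 78] → warn
game_id=601: venue='away' → outer ELSE → alert
game_id=602: venue='neutral' → inner[ELSE] → outlier
game_id=603: venue='neutral' → inner[ELSE] → outlier
game_id=604: venue='away' → outer ELSE → alert
game_id=605: venue='neutral' → inner[ELSE] → outlier
game_id=606: venue='home' → inner[away_pts >= 101] → tier2
game_id=607: venue='home' → inner[away_pts >= 101] → tier2
game_id=608: venue='away' → outer ELSE → alert
game_id=609: venue='home' → inner[away_pts >= 74] → review
game_id=610: venue='away' → outer ELSE → alert
game_id=611: venue='neutral' → inner[ELSE] → outlier
game_id=612: venue='home' → inner[away_pts >= 101] → tier2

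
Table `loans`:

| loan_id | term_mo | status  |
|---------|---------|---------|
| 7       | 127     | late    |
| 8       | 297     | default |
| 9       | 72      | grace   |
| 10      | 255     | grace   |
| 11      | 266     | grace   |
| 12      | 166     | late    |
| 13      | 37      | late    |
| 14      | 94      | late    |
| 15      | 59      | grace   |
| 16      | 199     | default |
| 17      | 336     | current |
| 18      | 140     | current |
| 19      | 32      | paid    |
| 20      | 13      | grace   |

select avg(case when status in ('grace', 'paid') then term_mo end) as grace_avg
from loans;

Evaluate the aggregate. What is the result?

loan_id=7: ✗
loan_id=8: ✗
loan_id=9: ✓ → 72
loan_id=10: ✓ → 255
loan_id=11: ✓ → 266
loan_id=12: ✗
loan_id=13: ✗
loan_id=14: ✗
loan_id=15: ✓ → 59
loan_id=16: ✗
loan_id=17: ✗
loan_id=18: ✗
loan_id=19: ✓ → 32
loan_id=20: ✓ → 13
grace_avg = (72 + 255 + 266 + 59 + 32 + 13) / 6 = 116.1666666667

116.1666666667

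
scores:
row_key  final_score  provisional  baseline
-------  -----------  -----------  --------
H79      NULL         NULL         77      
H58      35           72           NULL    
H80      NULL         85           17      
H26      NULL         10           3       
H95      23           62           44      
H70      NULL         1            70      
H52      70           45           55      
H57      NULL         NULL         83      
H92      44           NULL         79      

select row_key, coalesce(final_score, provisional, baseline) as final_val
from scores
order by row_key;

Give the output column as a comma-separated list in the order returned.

row_key=H26: final_score=NULL, provisional=10 → 10
row_key=H52: final_score=70 → 70
row_key=H57: final_score=NULL, provisional=NULL, baseline=83 → 83
row_key=H58: final_score=35 → 35
row_key=H70: final_score=NULL, provisional=1 → 1
row_key=H79: final_score=NULL, provisional=NULL, baseline=77 → 77
row_key=H80: final_score=NULL, provisional=85 → 85
row_key=H92: final_score=44 → 44
row_key=H95: final_score=23 → 23

10, 70, 83, 35, 1, 77, 85, 44, 23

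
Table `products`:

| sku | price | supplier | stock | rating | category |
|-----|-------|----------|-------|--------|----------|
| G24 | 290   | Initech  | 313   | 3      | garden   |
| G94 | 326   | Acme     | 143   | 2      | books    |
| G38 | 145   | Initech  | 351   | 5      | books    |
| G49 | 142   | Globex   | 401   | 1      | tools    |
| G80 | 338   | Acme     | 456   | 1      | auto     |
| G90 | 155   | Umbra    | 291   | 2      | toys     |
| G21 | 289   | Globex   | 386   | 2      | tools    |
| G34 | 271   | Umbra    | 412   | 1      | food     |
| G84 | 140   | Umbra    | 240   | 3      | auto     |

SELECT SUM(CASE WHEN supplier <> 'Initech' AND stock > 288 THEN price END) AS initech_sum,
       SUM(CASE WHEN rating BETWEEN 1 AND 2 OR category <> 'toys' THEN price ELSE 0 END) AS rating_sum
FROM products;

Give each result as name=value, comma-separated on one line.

initech_sum=1195, rating_sum=2096

[initech_sum: supplier <> 'Initech' AND stock > 288]
sku=G24: ✗
sku=G94: ✗
sku=G38: ✗
sku=G49: ✓ → 142
sku=G80: ✓ → 338
sku=G90: ✓ → 155
sku=G21: ✓ → 289
sku=G34: ✓ → 271
sku=G84: ✗
initech_sum = 142 + 338 + 155 + 289 + 271 = 1195
—
[rating_sum: rating BETWEEN 1 AND 2 OR category <> 'toys']
sku=G24: ✓ → 290
sku=G94: ✓ → 326
sku=G38: ✓ → 145
sku=G49: ✓ → 142
sku=G80: ✓ → 338
sku=G90: ✓ → 155
sku=G21: ✓ → 289
sku=G34: ✓ → 271
sku=G84: ✓ → 140
rating_sum = 290 + 326 + 145 + 142 + 338 + 155 + 289 + 271 + 140 = 2096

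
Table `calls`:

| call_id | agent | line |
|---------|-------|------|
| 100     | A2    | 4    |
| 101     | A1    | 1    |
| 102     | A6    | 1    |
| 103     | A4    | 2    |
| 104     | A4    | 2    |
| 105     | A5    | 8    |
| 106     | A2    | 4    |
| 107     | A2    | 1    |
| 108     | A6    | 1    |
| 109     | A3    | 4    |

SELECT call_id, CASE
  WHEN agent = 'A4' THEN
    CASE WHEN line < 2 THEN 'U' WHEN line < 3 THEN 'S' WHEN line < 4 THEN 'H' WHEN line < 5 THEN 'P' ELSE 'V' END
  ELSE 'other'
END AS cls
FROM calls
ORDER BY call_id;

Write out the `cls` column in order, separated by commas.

call_id=100: agent='A2' → outer ELSE → other
call_id=101: agent='A1' → outer ELSE → other
call_id=102: agent='A6' → outer ELSE → other
call_id=103: agent='A4' → inner[line < 3] → S
call_id=104: agent='A4' → inner[line < 3] → S
call_id=105: agent='A5' → outer ELSE → other
call_id=106: agent='A2' → outer ELSE → other
call_id=107: agent='A2' → outer ELSE → other
call_id=108: agent='A6' → outer ELSE → other
call_id=109: agent='A3' → outer ELSE → other

other, other, other, S, S, other, other, other, other, other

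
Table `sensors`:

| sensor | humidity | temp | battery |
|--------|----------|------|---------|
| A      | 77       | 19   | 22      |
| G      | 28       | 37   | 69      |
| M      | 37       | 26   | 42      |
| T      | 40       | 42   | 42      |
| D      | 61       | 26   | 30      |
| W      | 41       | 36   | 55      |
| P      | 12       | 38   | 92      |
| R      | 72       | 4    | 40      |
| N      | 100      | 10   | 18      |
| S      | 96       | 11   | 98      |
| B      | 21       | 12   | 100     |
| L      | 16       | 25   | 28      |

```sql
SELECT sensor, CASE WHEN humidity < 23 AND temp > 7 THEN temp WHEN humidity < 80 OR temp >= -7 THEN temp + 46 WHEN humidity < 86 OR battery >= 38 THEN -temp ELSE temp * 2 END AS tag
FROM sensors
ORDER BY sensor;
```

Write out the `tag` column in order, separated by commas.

65, 12, 72, 83, 25, 72, 56, 38, 50, 57, 88, 82

sensor=A: humidity < 80 OR temp >= -7 → 65
sensor=B: humidity < 23 AND temp > 7 → 12
sensor=D: humidity < 80 OR temp >= -7 → 72
sensor=G: humidity < 80 OR temp >= -7 → 83
sensor=L: humidity < 23 AND temp > 7 → 25
sensor=M: humidity < 80 OR temp >= -7 → 72
sensor=N: humidity < 80 OR temp >= -7 → 56
sensor=P: humidity < 23 AND temp > 7 → 38
sensor=R: humidity < 80 OR temp >= -7 → 50
sensor=S: humidity < 80 OR temp >= -7 → 57
sensor=T: humidity < 80 OR temp >= -7 → 88
sensor=W: humidity < 80 OR temp >= -7 → 82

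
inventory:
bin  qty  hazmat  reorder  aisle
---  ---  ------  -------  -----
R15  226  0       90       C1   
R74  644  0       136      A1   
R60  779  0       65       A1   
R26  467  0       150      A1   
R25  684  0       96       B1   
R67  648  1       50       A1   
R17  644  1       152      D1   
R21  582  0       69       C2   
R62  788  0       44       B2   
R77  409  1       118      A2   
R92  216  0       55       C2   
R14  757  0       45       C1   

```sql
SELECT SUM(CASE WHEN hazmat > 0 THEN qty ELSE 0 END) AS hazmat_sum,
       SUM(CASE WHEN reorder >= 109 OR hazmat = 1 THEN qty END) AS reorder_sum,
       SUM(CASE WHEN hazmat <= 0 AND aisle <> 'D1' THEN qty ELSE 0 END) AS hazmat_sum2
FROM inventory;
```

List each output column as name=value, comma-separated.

[hazmat_sum: hazmat > 0]
bin=R15: ✗
bin=R74: ✗
bin=R60: ✗
bin=R26: ✗
bin=R25: ✗
bin=R67: ✓ → 648
bin=R17: ✓ → 644
bin=R21: ✗
bin=R62: ✗
bin=R77: ✓ → 409
bin=R92: ✗
bin=R14: ✗
hazmat_sum = 648 + 644 + 409 = 1701
—
[reorder_sum: reorder >= 109 OR hazmat = 1]
bin=R15: ✗
bin=R74: ✓ → 644
bin=R60: ✗
bin=R26: ✓ → 467
bin=R25: ✗
bin=R67: ✓ → 648
bin=R17: ✓ → 644
bin=R21: ✗
bin=R62: ✗
bin=R77: ✓ → 409
bin=R92: ✗
bin=R14: ✗
reorder_sum = 644 + 467 + 648 + 644 + 409 = 2812
—
[hazmat_sum2: hazmat <= 0 AND aisle <> 'D1']
bin=R15: ✓ → 226
bin=R74: ✓ → 644
bin=R60: ✓ → 779
bin=R26: ✓ → 467
bin=R25: ✓ → 684
bin=R67: ✗
bin=R17: ✗
bin=R21: ✓ → 582
bin=R62: ✓ → 788
bin=R77: ✗
bin=R92: ✓ → 216
bin=R14: ✓ → 757
hazmat_sum2 = 226 + 644 + 779 + 467 + 684 + 582 + 788 + 216 + 757 = 5143

hazmat_sum=1701, reorder_sum=2812, hazmat_sum2=5143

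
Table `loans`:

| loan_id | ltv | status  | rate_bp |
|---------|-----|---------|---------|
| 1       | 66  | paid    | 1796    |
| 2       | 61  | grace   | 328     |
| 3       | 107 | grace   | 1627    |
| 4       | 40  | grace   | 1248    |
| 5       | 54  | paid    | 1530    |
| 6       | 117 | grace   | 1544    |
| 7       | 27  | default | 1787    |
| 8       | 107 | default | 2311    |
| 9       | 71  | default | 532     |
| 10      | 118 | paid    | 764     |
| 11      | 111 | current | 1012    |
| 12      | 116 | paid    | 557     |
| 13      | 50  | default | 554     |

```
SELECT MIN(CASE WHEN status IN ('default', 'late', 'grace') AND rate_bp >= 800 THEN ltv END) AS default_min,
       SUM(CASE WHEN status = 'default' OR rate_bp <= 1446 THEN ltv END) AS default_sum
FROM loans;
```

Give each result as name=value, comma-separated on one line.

[default_min: status IN ('default', 'late', 'grace') AND rate_bp >= 800]
loan_id=1: ✗
loan_id=2: ✗
loan_id=3: ✓ → 107
loan_id=4: ✓ → 40
loan_id=5: ✗
loan_id=6: ✓ → 117
loan_id=7: ✓ → 27
loan_id=8: ✓ → 107
loan_id=9: ✗
loan_id=10: ✗
loan_id=11: ✗
loan_id=12: ✗
loan_id=13: ✗
default_min = MIN(107, 40, 117, 27, 107) = 27
—
[default_sum: status = 'default' OR rate_bp <= 1446]
loan_id=1: ✗
loan_id=2: ✓ → 61
loan_id=3: ✗
loan_id=4: ✓ → 40
loan_id=5: ✗
loan_id=6: ✗
loan_id=7: ✓ → 27
loan_id=8: ✓ → 107
loan_id=9: ✓ → 71
loan_id=10: ✓ → 118
loan_id=11: ✓ → 111
loan_id=12: ✓ → 116
loan_id=13: ✓ → 50
default_sum = 61 + 40 + 27 + 107 + 71 + 118 + 111 + 116 + 50 = 701

default_min=27, default_sum=701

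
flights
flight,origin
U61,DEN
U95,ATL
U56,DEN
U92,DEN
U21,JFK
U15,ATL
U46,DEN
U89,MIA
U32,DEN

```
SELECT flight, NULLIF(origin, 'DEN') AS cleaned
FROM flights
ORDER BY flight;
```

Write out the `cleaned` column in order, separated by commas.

ATL, JFK, NULL, NULL, NULL, NULL, MIA, NULL, ATL

flight=U15: origin=ATL vs DEN: differ → ATL
flight=U21: origin=JFK vs DEN: differ → JFK
flight=U32: origin=DEN vs DEN: equal → NULL
flight=U46: origin=DEN vs DEN: equal → NULL
flight=U56: origin=DEN vs DEN: equal → NULL
flight=U61: origin=DEN vs DEN: equal → NULL
flight=U89: origin=MIA vs DEN: differ → MIA
flight=U92: origin=DEN vs DEN: equal → NULL
flight=U95: origin=ATL vs DEN: differ → ATL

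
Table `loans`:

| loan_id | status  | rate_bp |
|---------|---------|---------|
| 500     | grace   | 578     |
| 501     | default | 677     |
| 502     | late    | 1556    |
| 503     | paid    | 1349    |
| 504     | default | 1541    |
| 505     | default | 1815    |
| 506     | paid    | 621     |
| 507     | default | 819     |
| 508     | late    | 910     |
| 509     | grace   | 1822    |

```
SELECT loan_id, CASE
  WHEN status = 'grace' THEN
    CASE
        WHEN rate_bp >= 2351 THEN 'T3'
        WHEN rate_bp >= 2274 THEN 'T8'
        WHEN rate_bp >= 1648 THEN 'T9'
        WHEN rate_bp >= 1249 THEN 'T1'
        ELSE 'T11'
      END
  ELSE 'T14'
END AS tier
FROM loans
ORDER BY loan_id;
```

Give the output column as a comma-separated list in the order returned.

T11, T14, T14, T14, T14, T14, T14, T14, T14, T9

loan_id=500: status='grace' → inner[ELSE] → T11
loan_id=501: status='default' → outer ELSE → T14
loan_id=502: status='late' → outer ELSE → T14
loan_id=503: status='paid' → outer ELSE → T14
loan_id=504: status='default' → outer ELSE → T14
loan_id=505: status='default' → outer ELSE → T14
loan_id=506: status='paid' → outer ELSE → T14
loan_id=507: status='default' → outer ELSE → T14
loan_id=508: status='late' → outer ELSE → T14
loan_id=509: status='grace' → inner[rate_bp >= 1648] → T9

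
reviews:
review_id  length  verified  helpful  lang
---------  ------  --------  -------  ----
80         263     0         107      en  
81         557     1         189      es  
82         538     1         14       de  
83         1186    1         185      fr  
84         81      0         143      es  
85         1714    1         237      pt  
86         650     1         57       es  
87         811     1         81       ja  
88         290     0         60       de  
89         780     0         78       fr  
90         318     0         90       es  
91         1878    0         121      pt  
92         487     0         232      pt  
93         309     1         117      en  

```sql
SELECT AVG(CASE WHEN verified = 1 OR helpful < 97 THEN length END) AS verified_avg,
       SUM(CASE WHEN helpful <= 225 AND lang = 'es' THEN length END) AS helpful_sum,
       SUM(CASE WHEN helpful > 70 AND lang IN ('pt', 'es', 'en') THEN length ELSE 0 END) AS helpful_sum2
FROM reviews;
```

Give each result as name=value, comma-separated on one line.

[verified_avg: verified = 1 OR helpful < 97]
review_id=80: ✗
review_id=81: ✓ → 557
review_id=82: ✓ → 538
review_id=83: ✓ → 1186
review_id=84: ✗
review_id=85: ✓ → 1714
review_id=86: ✓ → 650
review_id=87: ✓ → 811
review_id=88: ✓ → 290
review_id=89: ✓ → 780
review_id=90: ✓ → 318
review_id=91: ✗
review_id=92: ✗
review_id=93: ✓ → 309
verified_avg = (557 + 538 + 1186 + 1714 + 650 + 811 + 290 + 780 + 318 + 309) / 10 = 715.3
—
[helpful_sum: helpful <= 225 AND lang = 'es']
review_id=80: ✗
review_id=81: ✓ → 557
review_id=82: ✗
review_id=83: ✗
review_id=84: ✓ → 81
review_id=85: ✗
review_id=86: ✓ → 650
review_id=87: ✗
review_id=88: ✗
review_id=89: ✗
review_id=90: ✓ → 318
review_id=91: ✗
review_id=92: ✗
review_id=93: ✗
helpful_sum = 557 + 81 + 650 + 318 = 1606
—
[helpful_sum2: helpful > 70 AND lang IN ('pt', 'es', 'en')]
review_id=80: ✓ → 263
review_id=81: ✓ → 557
review_id=82: ✗
review_id=83: ✗
review_id=84: ✓ → 81
review_id=85: ✓ → 1714
review_id=86: ✗
review_id=87: ✗
review_id=88: ✗
review_id=89: ✗
review_id=90: ✓ → 318
review_id=91: ✓ → 1878
review_id=92: ✓ → 487
review_id=93: ✓ → 309
helpful_sum2 = 263 + 557 + 81 + 1714 + 318 + 1878 + 487 + 309 = 5607

verified_avg=715.3, helpful_sum=1606, helpful_sum2=5607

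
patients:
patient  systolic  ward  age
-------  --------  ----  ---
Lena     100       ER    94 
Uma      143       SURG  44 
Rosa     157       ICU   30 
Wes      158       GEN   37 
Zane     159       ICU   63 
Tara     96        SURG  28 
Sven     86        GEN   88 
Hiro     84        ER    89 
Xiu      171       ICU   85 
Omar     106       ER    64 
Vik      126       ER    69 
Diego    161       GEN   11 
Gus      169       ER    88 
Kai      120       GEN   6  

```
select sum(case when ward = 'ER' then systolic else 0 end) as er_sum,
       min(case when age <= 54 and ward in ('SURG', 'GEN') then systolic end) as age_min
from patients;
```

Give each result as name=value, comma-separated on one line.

[er_sum: ward = 'ER']
patient=Lena: ✓ → 100
patient=Uma: ✗
patient=Rosa: ✗
patient=Wes: ✗
patient=Zane: ✗
patient=Tara: ✗
patient=Sven: ✗
patient=Hiro: ✓ → 84
patient=Xiu: ✗
patient=Omar: ✓ → 106
patient=Vik: ✓ → 126
patient=Diego: ✗
patient=Gus: ✓ → 169
patient=Kai: ✗
er_sum = 100 + 84 + 106 + 126 + 169 = 585
—
[age_min: age <= 54 and ward in ('SURG', 'GEN')]
patient=Lena: ✗
patient=Uma: ✓ → 143
patient=Rosa: ✗
patient=Wes: ✓ → 158
patient=Zane: ✗
patient=Tara: ✓ → 96
patient=Sven: ✗
patient=Hiro: ✗
patient=Xiu: ✗
patient=Omar: ✗
patient=Vik: ✗
patient=Diego: ✓ → 161
patient=Gus: ✗
patient=Kai: ✓ → 120
age_min = MIN(143, 158, 96, 161, 120) = 96

er_sum=585, age_min=96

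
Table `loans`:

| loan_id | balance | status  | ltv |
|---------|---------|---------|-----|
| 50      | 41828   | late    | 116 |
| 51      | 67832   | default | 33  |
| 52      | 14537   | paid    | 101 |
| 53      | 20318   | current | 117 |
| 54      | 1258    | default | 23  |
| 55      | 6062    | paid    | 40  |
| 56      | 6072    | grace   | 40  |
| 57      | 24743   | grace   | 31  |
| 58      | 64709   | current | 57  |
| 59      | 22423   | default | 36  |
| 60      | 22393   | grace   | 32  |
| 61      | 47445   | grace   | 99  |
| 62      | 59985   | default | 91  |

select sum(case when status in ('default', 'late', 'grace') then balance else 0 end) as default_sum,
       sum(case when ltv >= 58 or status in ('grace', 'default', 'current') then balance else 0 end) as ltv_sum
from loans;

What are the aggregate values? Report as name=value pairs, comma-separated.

default_sum=293979, ltv_sum=393543

[default_sum: status in ('default', 'late', 'grace')]
loan_id=50: ✓ → 41828
loan_id=51: ✓ → 67832
loan_id=52: ✗
loan_id=53: ✗
loan_id=54: ✓ → 1258
loan_id=55: ✗
loan_id=56: ✓ → 6072
loan_id=57: ✓ → 24743
loan_id=58: ✗
loan_id=59: ✓ → 22423
loan_id=60: ✓ → 22393
loan_id=61: ✓ → 47445
loan_id=62: ✓ → 59985
default_sum = 41828 + 67832 + 1258 + 6072 + 24743 + 22423 + 22393 + 47445 + 59985 = 293979
—
[ltv_sum: ltv >= 58 or status in ('grace', 'default', 'current')]
loan_id=50: ✓ → 41828
loan_id=51: ✓ → 67832
loan_id=52: ✓ → 14537
loan_id=53: ✓ → 20318
loan_id=54: ✓ → 1258
loan_id=55: ✗
loan_id=56: ✓ → 6072
loan_id=57: ✓ → 24743
loan_id=58: ✓ → 64709
loan_id=59: ✓ → 22423
loan_id=60: ✓ → 22393
loan_id=61: ✓ → 47445
loan_id=62: ✓ → 59985
ltv_sum = 41828 + 67832 + 14537 + 20318 + 1258 + 6072 + 24743 + 64709 + 22423 + 22393 + 47445 + 59985 = 393543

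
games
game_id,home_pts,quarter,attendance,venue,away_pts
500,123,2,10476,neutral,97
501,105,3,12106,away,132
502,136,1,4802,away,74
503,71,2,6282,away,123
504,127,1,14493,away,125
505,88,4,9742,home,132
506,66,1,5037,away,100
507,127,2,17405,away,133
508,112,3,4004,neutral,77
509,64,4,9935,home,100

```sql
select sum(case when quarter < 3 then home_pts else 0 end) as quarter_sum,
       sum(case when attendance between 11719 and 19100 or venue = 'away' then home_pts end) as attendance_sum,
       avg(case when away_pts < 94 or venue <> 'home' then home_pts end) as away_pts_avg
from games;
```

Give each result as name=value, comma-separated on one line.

[quarter_sum: quarter < 3]
game_id=500: ✓ → 123
game_id=501: ✗
game_id=502: ✓ → 136
game_id=503: ✓ → 71
game_id=504: ✓ → 127
game_id=505: ✗
game_id=506: ✓ → 66
game_id=507: ✓ → 127
game_id=508: ✗
game_id=509: ✗
quarter_sum = 123 + 136 + 71 + 127 + 66 + 127 = 650
—
[attendance_sum: attendance between 11719 and 19100 or venue = 'away']
game_id=500: ✗
game_id=501: ✓ → 105
game_id=502: ✓ → 136
game_id=503: ✓ → 71
game_id=504: ✓ → 127
game_id=505: ✗
game_id=506: ✓ → 66
game_id=507: ✓ → 127
game_id=508: ✗
game_id=509: ✗
attendance_sum = 105 + 136 + 71 + 127 + 66 + 127 = 632
—
[away_pts_avg: away_pts < 94 or venue <> 'home']
game_id=500: ✓ → 123
game_id=501: ✓ → 105
game_id=502: ✓ → 136
game_id=503: ✓ → 71
game_id=504: ✓ → 127
game_id=505: ✗
game_id=506: ✓ → 66
game_id=507: ✓ → 127
game_id=508: ✓ → 112
game_id=509: ✗
away_pts_avg = (123 + 105 + 136 + 71 + 127 + 66 + 127 + 112) / 8 = 108.375

quarter_sum=650, attendance_sum=632, away_pts_avg=108.375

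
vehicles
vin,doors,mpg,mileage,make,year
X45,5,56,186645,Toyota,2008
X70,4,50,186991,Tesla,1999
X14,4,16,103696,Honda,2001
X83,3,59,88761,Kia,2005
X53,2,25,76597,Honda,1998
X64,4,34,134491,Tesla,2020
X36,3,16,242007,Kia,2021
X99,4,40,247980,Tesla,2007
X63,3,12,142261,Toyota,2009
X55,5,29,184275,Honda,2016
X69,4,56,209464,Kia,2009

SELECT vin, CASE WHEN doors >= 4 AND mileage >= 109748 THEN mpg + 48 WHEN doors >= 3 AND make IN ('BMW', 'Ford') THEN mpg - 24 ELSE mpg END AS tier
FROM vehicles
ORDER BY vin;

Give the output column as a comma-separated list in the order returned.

16, 16, 104, 25, 77, 12, 82, 104, 98, 59, 88

vin=X14: ELSE → 16
vin=X36: ELSE → 16
vin=X45: doors >= 4 AND mileage >= 109748 → 104
vin=X53: ELSE → 25
vin=X55: doors >= 4 AND mileage >= 109748 → 77
vin=X63: ELSE → 12
vin=X64: doors >= 4 AND mileage >= 109748 → 82
vin=X69: doors >= 4 AND mileage >= 109748 → 104
vin=X70: doors >= 4 AND mileage >= 109748 → 98
vin=X83: ELSE → 59
vin=X99: doors >= 4 AND mileage >= 109748 → 88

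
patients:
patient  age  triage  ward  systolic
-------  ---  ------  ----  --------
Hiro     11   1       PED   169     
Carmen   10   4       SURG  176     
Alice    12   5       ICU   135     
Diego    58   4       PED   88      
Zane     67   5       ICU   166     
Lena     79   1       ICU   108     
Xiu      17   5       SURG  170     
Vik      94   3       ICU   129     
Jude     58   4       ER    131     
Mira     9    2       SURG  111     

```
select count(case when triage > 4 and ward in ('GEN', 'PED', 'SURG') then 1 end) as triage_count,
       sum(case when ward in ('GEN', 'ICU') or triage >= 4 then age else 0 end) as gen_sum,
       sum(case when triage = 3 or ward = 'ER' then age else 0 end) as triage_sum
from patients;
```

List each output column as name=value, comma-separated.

[triage_count: triage > 4 and ward in ('GEN', 'PED', 'SURG')]
patient=Hiro: ✗
patient=Carmen: ✗
patient=Alice: ✗
patient=Diego: ✗
patient=Zane: ✗
patient=Lena: ✗
patient=Xiu: ✓ → 1
patient=Vik: ✗
patient=Jude: ✗
patient=Mira: ✗
triage_count = COUNT(1) = 1
—
[gen_sum: ward in ('GEN', 'ICU') or triage >= 4]
patient=Hiro: ✗
patient=Carmen: ✓ → 10
patient=Alice: ✓ → 12
patient=Diego: ✓ → 58
patient=Zane: ✓ → 67
patient=Lena: ✓ → 79
patient=Xiu: ✓ → 17
patient=Vik: ✓ → 94
patient=Jude: ✓ → 58
patient=Mira: ✗
gen_sum = 10 + 12 + 58 + 67 + 79 + 17 + 94 + 58 = 395
—
[triage_sum: triage = 3 or ward = 'ER']
patient=Hiro: ✗
patient=Carmen: ✗
patient=Alice: ✗
patient=Diego: ✗
patient=Zane: ✗
patient=Lena: ✗
patient=Xiu: ✗
patient=Vik: ✓ → 94
patient=Jude: ✓ → 58
patient=Mira: ✗
triage_sum = 94 + 58 = 152

triage_count=1, gen_sum=395, triage_sum=152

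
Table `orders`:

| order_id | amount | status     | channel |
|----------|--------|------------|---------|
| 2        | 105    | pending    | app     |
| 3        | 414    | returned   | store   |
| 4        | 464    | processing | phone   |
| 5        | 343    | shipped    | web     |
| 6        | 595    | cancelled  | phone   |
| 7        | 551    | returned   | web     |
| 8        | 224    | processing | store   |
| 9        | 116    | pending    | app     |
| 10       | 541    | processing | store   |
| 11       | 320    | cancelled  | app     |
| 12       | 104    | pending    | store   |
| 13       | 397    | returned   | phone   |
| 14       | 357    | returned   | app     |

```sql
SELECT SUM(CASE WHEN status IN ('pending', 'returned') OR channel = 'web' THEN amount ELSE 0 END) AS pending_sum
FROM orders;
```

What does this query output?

2387

order_id=2: ✓ → 105
order_id=3: ✓ → 414
order_id=4: ✗
order_id=5: ✓ → 343
order_id=6: ✗
order_id=7: ✓ → 551
order_id=8: ✗
order_id=9: ✓ → 116
order_id=10: ✗
order_id=11: ✗
order_id=12: ✓ → 104
order_id=13: ✓ → 397
order_id=14: ✓ → 357
pending_sum = 105 + 414 + 343 + 551 + 116 + 104 + 397 + 357 = 2387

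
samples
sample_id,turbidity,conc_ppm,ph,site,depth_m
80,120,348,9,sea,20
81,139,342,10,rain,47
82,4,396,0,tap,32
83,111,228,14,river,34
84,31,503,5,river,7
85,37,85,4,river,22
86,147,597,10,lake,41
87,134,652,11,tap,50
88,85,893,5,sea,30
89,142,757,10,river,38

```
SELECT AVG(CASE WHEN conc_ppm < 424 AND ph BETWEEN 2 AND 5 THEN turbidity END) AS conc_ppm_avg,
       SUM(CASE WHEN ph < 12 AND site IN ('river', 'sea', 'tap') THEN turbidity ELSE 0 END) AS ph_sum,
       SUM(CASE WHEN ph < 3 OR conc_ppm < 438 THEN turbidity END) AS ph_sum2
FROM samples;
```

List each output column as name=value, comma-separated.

[conc_ppm_avg: conc_ppm < 424 AND ph BETWEEN 2 AND 5]
sample_id=80: ✗
sample_id=81: ✗
sample_id=82: ✗
sample_id=83: ✗
sample_id=84: ✗
sample_id=85: ✓ → 37
sample_id=86: ✗
sample_id=87: ✗
sample_id=88: ✗
sample_id=89: ✗
conc_ppm_avg = 37
—
[ph_sum: ph < 12 AND site IN ('river', 'sea', 'tap')]
sample_id=80: ✓ → 120
sample_id=81: ✗
sample_id=82: ✓ → 4
sample_id=83: ✗
sample_id=84: ✓ → 31
sample_id=85: ✓ → 37
sample_id=86: ✗
sample_id=87: ✓ → 134
sample_id=88: ✓ → 85
sample_id=89: ✓ → 142
ph_sum = 120 + 4 + 31 + 37 + 134 + 85 + 142 = 553
—
[ph_sum2: ph < 3 OR conc_ppm < 438]
sample_id=80: ✓ → 120
sample_id=81: ✓ → 139
sample_id=82: ✓ → 4
sample_id=83: ✓ → 111
sample_id=84: ✗
sample_id=85: ✓ → 37
sample_id=86: ✗
sample_id=87: ✗
sample_id=88: ✗
sample_id=89: ✗
ph_sum2 = 120 + 139 + 4 + 111 + 37 = 411

conc_ppm_avg=37, ph_sum=553, ph_sum2=411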